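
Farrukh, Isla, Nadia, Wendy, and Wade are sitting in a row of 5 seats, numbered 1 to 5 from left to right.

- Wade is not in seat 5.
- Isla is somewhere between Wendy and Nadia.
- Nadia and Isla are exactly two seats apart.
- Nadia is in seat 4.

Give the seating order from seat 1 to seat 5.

Wendy, Isla, Wade, Nadia, Farrukh

From clue 1: Wade is in {1,2,3,4}.
From clues 1–2: Isla is in {2,3,4}.
From clues 1–4: Wendy → seat 1, Isla → seat 2, Wade → seat 3, Nadia → seat 4, Farrukh → seat 5.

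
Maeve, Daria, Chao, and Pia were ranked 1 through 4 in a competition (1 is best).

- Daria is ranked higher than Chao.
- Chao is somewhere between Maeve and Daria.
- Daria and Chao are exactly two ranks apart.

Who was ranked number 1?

Daria

With clue 1, Chao is ruled out for rank 1.
With clues 1–2, Maeve is ruled out for rank 1.
With clues 1–3, Pia is ruled out for rank 1.
So rank 1 is Daria.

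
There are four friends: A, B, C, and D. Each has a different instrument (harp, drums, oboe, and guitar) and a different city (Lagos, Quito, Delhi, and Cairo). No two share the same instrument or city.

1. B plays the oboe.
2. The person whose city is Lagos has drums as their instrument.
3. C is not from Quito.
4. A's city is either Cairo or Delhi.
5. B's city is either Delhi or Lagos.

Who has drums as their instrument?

C

Clue 1 rules out B for the one with instrument drums.
With clues 1–4, A is impossible for the one with instrument drums.
With clues 1–5, D is impossible for the one with instrument drums.
That leaves C.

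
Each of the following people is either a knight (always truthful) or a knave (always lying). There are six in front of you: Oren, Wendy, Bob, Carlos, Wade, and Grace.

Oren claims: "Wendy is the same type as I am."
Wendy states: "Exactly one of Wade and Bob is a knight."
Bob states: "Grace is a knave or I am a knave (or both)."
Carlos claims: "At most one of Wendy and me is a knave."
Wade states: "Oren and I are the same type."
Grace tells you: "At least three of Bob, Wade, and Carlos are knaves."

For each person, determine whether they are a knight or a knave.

Consider Oren. Suppose Oren is a knave.
Then whichever role Wade has, Wade's statement has the wrong truth value — contradiction.
So Oren is a knight.
Consider Wendy. Suppose Wendy is a knave.
Then Oren's statement comes out false, contradicting Oren being a knight.
So Wendy is a knight.
With that fixed, Carlos's statement is true, so Carlos is a knight.
With that fixed, Grace's statement is false, so Grace is a knave.
With that fixed, Bob's statement is true, so Bob is a knight.
Consider Wade. Suppose Wade is a knight.
Then Wendy's statement comes out false, contradicting Wendy being a knight.
So Wade is a knave.

Oren: knight, Wendy: knight, Bob: knight, Carlos: knight, Wade: knave, Grace: knave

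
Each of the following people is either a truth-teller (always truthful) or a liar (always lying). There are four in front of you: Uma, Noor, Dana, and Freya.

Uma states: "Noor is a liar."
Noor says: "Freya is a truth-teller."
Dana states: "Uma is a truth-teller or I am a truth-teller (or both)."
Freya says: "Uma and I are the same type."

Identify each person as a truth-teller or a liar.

Consider Uma. Suppose Uma is a liar.
Then whichever role Freya has, Freya's statement has the wrong truth value — contradiction.
So Uma is a truth-teller.
With that fixed, Dana's statement is true, so Dana is a truth-teller.
Consider Noor. Suppose Noor is a truth-teller.
Then Uma's statement comes out false, contradicting Uma being a truth-teller.
So Noor is a liar.
Consider Freya. Suppose Freya is a truth-teller.
Then Noor's statement comes out true, contradicting Noor being a liar.
So Freya is a liar.

Uma: truth-teller, Noor: liar, Dana: truth-teller, Freya: liar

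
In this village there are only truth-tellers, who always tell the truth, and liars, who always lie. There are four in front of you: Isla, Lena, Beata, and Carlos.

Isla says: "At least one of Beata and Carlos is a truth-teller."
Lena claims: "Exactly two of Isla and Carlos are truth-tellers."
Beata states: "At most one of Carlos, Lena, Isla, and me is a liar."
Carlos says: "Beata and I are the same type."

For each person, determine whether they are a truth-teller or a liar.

Isla: truth-teller, Lena: truth-teller, Beata: truth-teller, Carlos: truth-teller

Consider Isla. Suppose Isla is a liar.
Then no assignment of the remaining roles makes every statement match its speaker's type — contradiction.
So Isla is a truth-teller.
Consider Lena. Suppose Lena is a liar.
Then no assignment of the remaining roles makes every statement match its speaker's type — contradiction.
So Lena is a truth-teller.
Consider Beata. Suppose Beata is a liar.
Then whichever role Carlos has, Carlos's statement has the wrong truth value — contradiction.
So Beata is a truth-teller.
Consider Carlos. Suppose Carlos is a liar.
Then Lena's statement comes out false, contradicting Lena being a truth-teller.
So Carlos is a truth-teller.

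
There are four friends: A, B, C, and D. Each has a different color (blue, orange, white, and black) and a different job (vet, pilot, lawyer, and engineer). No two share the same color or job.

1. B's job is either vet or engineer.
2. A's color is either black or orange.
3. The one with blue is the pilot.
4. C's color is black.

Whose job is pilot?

Clue 1 rules out B for the one with job pilot.
With clues 1–3, A is impossible for the one with job pilot.
With clues 1–4, C is impossible for the one with job pilot.
That leaves D.

D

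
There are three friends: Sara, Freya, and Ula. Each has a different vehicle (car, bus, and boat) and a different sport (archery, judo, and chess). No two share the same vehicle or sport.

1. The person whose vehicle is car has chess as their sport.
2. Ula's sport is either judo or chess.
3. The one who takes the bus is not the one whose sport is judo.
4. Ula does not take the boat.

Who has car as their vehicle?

Ula

With clues 1–4, Freya and Sara are impossible for the one with vehicle car.
That leaves Ula.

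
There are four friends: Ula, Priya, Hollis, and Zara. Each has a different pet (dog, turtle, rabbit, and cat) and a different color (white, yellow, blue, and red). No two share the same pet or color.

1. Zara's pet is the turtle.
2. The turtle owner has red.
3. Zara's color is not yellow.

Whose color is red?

With clues 1–2, Hollis, Priya, and Ula are impossible for the one with color red.
That leaves Zara.

Zara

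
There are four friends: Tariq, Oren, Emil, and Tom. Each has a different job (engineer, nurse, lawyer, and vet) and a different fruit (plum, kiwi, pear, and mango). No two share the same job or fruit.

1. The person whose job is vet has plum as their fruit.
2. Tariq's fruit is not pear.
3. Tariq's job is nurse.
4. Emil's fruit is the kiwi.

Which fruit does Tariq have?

With clues 1–2, pear is impossible for Tariq's fruit.
With clues 1–3, plum is impossible for Tariq's fruit.
With clues 1–4, kiwi is impossible for Tariq's fruit.
That leaves mango.

mango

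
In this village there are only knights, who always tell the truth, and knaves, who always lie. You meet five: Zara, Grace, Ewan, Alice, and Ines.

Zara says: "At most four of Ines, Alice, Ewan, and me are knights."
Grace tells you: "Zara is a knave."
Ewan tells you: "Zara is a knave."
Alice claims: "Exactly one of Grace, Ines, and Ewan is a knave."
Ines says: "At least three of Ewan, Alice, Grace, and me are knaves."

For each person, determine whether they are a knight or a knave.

Regardless of anyone's role, Zara's statement is true, so Zara is a knight.
With that fixed, Grace's statement is false, so Grace is a knave.
With that fixed, Ewan's statement is false, so Ewan is a knave.
With that fixed, Alice's statement is false, so Alice is a knave.
With that fixed, Ines's statement is true, so Ines is a knight.

Zara: knight, Grace: knave, Ewan: knave, Alice: knave, Ines: knight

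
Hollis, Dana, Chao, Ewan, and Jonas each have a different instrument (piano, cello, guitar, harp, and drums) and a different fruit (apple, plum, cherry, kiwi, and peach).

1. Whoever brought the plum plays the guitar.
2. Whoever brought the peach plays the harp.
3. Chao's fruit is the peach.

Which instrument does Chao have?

With clues 1–3, cello, drums, guitar, and piano are impossible for Chao's instrument.
That leaves harp.

harp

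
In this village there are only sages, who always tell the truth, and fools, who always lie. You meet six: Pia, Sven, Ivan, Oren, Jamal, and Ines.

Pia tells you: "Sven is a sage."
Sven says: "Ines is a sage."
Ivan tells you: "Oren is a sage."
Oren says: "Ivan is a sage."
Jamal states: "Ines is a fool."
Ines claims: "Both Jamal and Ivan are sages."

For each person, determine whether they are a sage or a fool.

Consider Pia. Suppose Pia is a sage.
Then no assignment of the remaining roles makes every statement match its speaker's type — contradiction.
So Pia is a fool.
Consider Sven. Suppose Sven is a sage.
Then Pia's statement comes out true, contradicting Pia being a fool.
So Sven is a fool.
Consider Ivan. Suppose Ivan is a sage.
Then no assignment of the remaining roles makes every statement match its speaker's type — contradiction.
So Ivan is a fool.
With that fixed, Oren's statement is false, so Oren is a fool.
With that fixed, Ines's statement is false, so Ines is a fool.
With that fixed, Jamal's statement is true, so Jamal is a sage.

Pia: fool, Sven: fool, Ivan: fool, Oren: fool, Jamal: sage, Ines: fool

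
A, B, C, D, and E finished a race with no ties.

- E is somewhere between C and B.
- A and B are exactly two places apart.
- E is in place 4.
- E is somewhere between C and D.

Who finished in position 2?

D

With clues 1–3, A, B, and E are ruled out for place 2.
With clues 1–4, C is ruled out for place 2.
So place 2 is D.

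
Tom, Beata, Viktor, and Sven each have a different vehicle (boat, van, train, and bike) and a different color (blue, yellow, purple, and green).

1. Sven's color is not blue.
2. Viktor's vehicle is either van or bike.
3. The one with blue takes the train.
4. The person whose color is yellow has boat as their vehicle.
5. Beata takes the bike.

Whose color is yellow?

Sven

With clues 1–4, Viktor is impossible for the one with color yellow.
With clues 1–5, Beata and Tom are impossible for the one with color yellow.
That leaves Sven.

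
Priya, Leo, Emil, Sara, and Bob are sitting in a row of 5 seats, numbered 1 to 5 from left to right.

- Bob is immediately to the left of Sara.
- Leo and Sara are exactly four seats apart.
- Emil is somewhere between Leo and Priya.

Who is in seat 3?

Priya

With clues 1–2, Bob, Leo, and Sara are ruled out for seat 3.
With clues 1–3, Emil is ruled out for seat 3.
So seat 3 is Priya.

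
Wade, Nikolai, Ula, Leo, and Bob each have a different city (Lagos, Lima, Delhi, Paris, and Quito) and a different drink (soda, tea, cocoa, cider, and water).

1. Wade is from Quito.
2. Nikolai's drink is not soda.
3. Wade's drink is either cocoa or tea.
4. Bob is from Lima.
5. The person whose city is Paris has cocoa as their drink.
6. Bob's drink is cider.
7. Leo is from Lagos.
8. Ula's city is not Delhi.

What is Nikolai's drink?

With clues 1–2, soda is impossible for Nikolai's drink.
With clues 1–5, tea is impossible for Nikolai's drink.
With clues 1–6, cider is impossible for Nikolai's drink.
With clues 1–8, cocoa is impossible for Nikolai's drink.
That leaves water.

water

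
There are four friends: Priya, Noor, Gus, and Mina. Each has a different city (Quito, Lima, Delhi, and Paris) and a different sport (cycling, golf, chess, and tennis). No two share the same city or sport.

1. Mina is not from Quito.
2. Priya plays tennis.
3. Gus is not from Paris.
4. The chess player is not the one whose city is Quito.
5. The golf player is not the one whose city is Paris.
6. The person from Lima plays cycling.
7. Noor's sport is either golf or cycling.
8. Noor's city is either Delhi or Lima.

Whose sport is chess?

With clues 1–2, Priya is impossible for the one with sport chess.
With clues 1–7, Noor is impossible for the one with sport chess.
With clues 1–8, Gus is impossible for the one with sport chess.
That leaves Mina.

Mina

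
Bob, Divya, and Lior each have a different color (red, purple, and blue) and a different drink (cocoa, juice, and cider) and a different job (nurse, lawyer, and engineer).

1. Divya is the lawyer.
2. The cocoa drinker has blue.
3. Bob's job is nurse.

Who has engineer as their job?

Clue 1 rules out Divya for the one with job engineer.
With clues 1–3, Bob is impossible for the one with job engineer.
That leaves Lior.

Lior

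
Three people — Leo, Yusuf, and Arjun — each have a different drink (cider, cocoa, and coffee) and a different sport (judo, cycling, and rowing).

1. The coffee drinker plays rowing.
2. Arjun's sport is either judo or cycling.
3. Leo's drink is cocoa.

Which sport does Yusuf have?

rowing

With clues 1–3, cycling and judo are impossible for Yusuf's sport.
That leaves rowing.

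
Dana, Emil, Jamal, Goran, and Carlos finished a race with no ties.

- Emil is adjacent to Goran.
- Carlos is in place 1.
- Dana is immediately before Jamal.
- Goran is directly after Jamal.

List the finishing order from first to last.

From clues 1–2: Carlos → place 1.
From clues 1–3: Dana is in {2,4}.
From clues 1–4: Dana → place 2, Jamal → place 3, Goran → place 4, Emil → place 5.

Carlos, Dana, Jamal, Goran, Emil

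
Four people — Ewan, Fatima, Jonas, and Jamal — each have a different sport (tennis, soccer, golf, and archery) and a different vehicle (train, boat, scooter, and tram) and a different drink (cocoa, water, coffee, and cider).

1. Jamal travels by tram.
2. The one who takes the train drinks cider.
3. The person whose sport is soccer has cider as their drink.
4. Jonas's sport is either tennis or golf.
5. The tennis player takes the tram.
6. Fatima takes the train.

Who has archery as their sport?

With clues 1–4, Jonas is impossible for the one with sport archery.
With clues 1–5, Jamal is impossible for the one with sport archery.
With clues 1–6, Fatima is impossible for the one with sport archery.
That leaves Ewan.

Ewan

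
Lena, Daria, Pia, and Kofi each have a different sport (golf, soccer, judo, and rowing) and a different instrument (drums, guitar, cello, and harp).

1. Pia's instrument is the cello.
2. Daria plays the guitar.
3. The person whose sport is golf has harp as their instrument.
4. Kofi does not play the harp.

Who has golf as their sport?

Lena

With clues 1–3, Daria and Pia are impossible for the one with sport golf.
With clues 1–4, Kofi is impossible for the one with sport golf.
That leaves Lena.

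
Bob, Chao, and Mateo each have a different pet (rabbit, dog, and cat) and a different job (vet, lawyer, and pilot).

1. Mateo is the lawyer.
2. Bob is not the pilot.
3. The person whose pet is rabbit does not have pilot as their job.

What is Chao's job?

pilot

Clue 1 rules out lawyer for Chao's job.
With clues 1–2, vet is impossible for Chao's job.
That leaves pilot.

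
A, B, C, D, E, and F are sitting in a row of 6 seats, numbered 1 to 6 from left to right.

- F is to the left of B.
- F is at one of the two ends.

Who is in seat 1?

With clue 1, B is ruled out for seat 1.
With clues 1–2, A, C, D, and E are ruled out for seat 1.
So seat 1 is F.

F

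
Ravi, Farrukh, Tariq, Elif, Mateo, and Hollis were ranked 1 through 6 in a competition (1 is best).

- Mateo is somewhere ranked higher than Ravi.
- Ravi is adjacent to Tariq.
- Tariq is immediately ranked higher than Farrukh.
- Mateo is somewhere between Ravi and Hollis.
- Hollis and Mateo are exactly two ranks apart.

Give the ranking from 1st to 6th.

From clue 1: Ravi is in {2,3,4,5,6}.
From clues 1–2: Mateo is in {1,2,3,4}.
From clues 1–3: Ravi is in {2,3,4}.
From clues 1–4: Ravi is in {3,4}.
From clues 1–5: Hollis → rank 1, Elif → rank 2, Mateo → rank 3, Ravi → rank 4, Tariq → rank 5, Farrukh → rank 6.

Hollis, Elif, Mateo, Ravi, Tariq, Farrukh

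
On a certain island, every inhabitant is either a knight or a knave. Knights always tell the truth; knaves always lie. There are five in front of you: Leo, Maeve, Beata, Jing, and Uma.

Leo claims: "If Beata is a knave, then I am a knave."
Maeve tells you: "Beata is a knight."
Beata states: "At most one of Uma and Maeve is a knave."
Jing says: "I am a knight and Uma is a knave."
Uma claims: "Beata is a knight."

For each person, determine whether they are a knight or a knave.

Consider Leo. Suppose Leo is a knave.
Then Leo's own statement would have to be false, but it can't be — contradiction.
So Leo is a knight.
Consider Maeve. Suppose Maeve is a knave.
Then no assignment of the remaining roles makes every statement match its speaker's type — contradiction.
So Maeve is a knight.
With that fixed, Beata's statement is true, so Beata is a knight.
With that fixed, Uma's statement is true, so Uma is a knight.
With that fixed, Jing's statement is false, so Jing is a knave.

Leo: knight, Maeve: knight, Beata: knight, Jing: knave, Uma: knight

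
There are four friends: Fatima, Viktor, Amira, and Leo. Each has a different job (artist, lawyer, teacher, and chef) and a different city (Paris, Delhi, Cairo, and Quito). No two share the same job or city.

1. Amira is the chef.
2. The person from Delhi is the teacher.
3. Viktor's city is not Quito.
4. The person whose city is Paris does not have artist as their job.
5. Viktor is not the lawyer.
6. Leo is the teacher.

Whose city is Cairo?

With clues 1–6, Amira, Fatima, and Leo are impossible for the one with city Cairo.
That leaves Viktor.

Viktor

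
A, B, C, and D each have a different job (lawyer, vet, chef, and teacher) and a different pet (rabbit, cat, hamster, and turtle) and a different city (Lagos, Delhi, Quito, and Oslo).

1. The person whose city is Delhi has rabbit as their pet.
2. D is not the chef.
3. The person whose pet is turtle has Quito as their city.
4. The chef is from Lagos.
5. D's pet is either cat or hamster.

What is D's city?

Oslo

With clues 1–4, Lagos is impossible for D's city.
With clues 1–5, Delhi and Quito are impossible for D's city.
That leaves Oslo.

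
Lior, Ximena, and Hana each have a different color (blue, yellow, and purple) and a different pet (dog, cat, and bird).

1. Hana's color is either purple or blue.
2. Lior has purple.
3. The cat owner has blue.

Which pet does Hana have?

cat

With clues 1–3, bird and dog are impossible for Hana's pet.
That leaves cat.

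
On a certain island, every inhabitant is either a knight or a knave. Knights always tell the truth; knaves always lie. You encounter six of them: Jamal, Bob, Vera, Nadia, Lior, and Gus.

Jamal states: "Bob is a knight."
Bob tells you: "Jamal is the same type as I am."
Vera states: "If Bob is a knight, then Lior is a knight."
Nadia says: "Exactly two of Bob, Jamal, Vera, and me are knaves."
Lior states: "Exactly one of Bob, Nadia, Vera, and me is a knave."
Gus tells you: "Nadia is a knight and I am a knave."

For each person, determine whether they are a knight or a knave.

Consider Jamal. Suppose Jamal is a knave.
Then whichever role Bob has, Bob's statement has the wrong truth value — contradiction.
So Jamal is a knight.
Consider Bob. Suppose Bob is a knave.
Then Jamal's statement comes out false, contradicting Jamal being a knight.
So Bob is a knight.
Consider Vera. Suppose Vera is a knave.
Then whichever role Nadia has, Nadia's statement has the wrong truth value — contradiction.
So Vera is a knight.
With that fixed, Nadia's statement is false, so Nadia is a knave.
With that fixed, Gus's statement is false, so Gus is a knave.
Consider Lior. Suppose Lior is a knave.
Then Vera's statement comes out false, contradicting Vera being a knight.
So Lior is a knight.

Jamal: knight, Bob: knight, Vera: knight, Nadia: knave, Lior: knight, Gus: knave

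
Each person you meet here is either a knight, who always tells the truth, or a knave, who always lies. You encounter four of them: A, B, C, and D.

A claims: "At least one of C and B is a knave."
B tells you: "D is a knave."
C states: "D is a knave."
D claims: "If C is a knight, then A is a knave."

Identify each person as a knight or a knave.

Consider A. Suppose A is a knave.
Then no assignment of the remaining roles makes every statement match its speaker's type — contradiction.
So A is a knight.
Consider B. Suppose B is a knight.
Then no assignment of the remaining roles makes every statement match its speaker's type — contradiction.
So B is a knave.
Consider C. Suppose C is a knight.
Then no assignment of the remaining roles makes every statement match its speaker's type — contradiction.
So C is a knave.
With that fixed, D's statement is true, so D is a knight.

A: knight, B: knave, C: knave, D: knight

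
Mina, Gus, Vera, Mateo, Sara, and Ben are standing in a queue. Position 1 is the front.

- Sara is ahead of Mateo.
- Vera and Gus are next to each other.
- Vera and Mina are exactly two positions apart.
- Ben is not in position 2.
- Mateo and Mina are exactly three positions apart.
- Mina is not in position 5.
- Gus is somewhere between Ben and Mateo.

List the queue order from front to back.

From clue 1: Mateo is in {2,3,4,5,6}.
From clues 1–5: Mina is in {2,3,5,6}.
From clues 1–6: Mina is in {2,3,6}.
From clues 1–7: Ben → position 1, Sara → position 2, Mina → position 3, Gus → position 4, Vera → position 5, Mateo → position 6.

Ben, Sara, Mina, Gus, Vera, Mateo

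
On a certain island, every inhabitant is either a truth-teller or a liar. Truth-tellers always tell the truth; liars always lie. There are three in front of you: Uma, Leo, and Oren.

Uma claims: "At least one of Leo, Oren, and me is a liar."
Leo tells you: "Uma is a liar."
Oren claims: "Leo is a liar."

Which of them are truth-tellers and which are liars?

Consider Uma. Suppose Uma is a liar.
Then Uma's own statement would have to be false, but it can't be — contradiction.
So Uma is a truth-teller.
With that fixed, Leo's statement is false, so Leo is a liar.
With that fixed, Oren's statement is true, so Oren is a truth-teller.

Uma: truth-teller, Leo: liar, Oren: truth-teller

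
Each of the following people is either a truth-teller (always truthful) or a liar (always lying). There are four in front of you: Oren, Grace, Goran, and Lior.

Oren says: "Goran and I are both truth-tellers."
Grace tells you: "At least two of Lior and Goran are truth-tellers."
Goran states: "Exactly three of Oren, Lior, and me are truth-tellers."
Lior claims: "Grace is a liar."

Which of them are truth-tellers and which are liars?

Oren: liar, Grace: liar, Goran: liar, Lior: truth-teller

Consider Oren. Suppose Oren is a truth-teller.
Then no assignment of the remaining roles makes every statement match its speaker's type — contradiction.
So Oren is a liar.
With that fixed, Goran's statement is false, so Goran is a liar.
With that fixed, Grace's statement is false, so Grace is a liar.
With that fixed, Lior's statement is true, so Lior is a truth-teller.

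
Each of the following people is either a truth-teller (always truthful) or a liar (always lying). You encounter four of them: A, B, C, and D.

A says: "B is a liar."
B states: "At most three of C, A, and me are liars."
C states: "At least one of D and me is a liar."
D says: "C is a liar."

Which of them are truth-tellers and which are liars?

Regardless of anyone's role, B's statement is true, so B is a truth-teller.
With that fixed, A's statement is false, so A is a liar.
Consider C. Suppose C is a liar.
Then C's own statement would have to be false, but it can't be — contradiction.
So C is a truth-teller.
With that fixed, D's statement is false, so D is a liar.

A: liar, B: truth-teller, C: truth-teller, D: liar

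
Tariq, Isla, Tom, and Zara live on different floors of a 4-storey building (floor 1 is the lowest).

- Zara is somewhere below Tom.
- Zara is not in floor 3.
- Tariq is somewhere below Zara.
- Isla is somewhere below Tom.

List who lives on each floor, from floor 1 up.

Tariq, Zara, Isla, Tom

From clue 1: Tom is in {2,3,4}.
From clues 1–2: Zara is in {1,2}.
From clues 1–3: Tariq → floor 1, Zara → floor 2.
From clues 1–4: Isla → floor 3, Tom → floor 4.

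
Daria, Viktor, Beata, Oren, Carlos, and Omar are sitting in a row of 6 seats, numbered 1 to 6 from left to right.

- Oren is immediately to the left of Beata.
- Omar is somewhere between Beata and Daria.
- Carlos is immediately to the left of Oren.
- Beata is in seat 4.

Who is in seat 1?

Viktor

With clue 1, Beata is ruled out for seat 1.
With clues 1–2, Omar is ruled out for seat 1.
With clues 1–3, Oren is ruled out for seat 1.
With clues 1–4, Carlos and Daria are ruled out for seat 1.
So seat 1 is Viktor.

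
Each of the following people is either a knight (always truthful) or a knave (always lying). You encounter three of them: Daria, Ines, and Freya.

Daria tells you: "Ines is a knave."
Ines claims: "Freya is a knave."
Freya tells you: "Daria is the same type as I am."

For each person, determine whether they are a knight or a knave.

Daria: knight, Ines: knave, Freya: knight

Consider Daria. Suppose Daria is a knave.
Then whichever role Freya has, Freya's statement has the wrong truth value — contradiction.
So Daria is a knight.
Consider Ines. Suppose Ines is a knight.
Then Daria's statement comes out false, contradicting Daria being a knight.
So Ines is a knave.
Consider Freya. Suppose Freya is a knave.
Then Ines's statement comes out true, contradicting Ines being a knave.
So Freya is a knight.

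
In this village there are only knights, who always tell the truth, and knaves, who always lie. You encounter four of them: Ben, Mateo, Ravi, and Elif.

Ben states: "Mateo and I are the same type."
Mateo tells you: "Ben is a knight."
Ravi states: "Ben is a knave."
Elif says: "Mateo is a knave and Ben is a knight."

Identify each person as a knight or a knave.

Consider Ben. Suppose Ben is a knave.
Then no assignment of the remaining roles makes every statement match its speaker's type — contradiction.
So Ben is a knight.
With that fixed, Mateo's statement is true, so Mateo is a knight.
With that fixed, Ravi's statement is false, so Ravi is a knave.
With that fixed, Elif's statement is false, so Elif is a knave.

Ben: knight, Mateo: knight, Ravi: knave, Elif: knave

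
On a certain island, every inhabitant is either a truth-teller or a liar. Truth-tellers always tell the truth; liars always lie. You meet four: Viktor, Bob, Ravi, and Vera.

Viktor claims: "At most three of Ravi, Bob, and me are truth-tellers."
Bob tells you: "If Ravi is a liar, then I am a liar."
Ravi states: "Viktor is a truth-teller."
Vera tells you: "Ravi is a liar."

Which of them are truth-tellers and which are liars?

Viktor: truth-teller, Bob: truth-teller, Ravi: truth-teller, Vera: liar

Regardless of anyone's role, Viktor's statement is true, so Viktor is a truth-teller.
With that fixed, Ravi's statement is true, so Ravi is a truth-teller.
With that fixed, Vera's statement is false, so Vera is a liar.
With that fixed, Bob's statement is true, so Bob is a truth-teller.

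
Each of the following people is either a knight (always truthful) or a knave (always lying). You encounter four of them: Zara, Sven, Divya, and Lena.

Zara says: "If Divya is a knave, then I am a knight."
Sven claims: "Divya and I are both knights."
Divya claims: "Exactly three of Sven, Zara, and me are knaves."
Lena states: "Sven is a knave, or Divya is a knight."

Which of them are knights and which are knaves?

Consider Zara. Suppose Zara is a knave.
Then no assignment of the remaining roles makes every statement match its speaker's type — contradiction.
So Zara is a knight.
With that fixed, Divya's statement is false, so Divya is a knave.
With that fixed, Sven's statement is false, so Sven is a knave.
With that fixed, Lena's statement is true, so Lena is a knight.

Zara: knight, Sven: knave, Divya: knave, Lena: knight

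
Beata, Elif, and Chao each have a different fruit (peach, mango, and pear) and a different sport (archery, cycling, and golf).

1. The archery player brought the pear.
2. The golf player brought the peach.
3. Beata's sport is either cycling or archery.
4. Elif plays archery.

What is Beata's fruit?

mango

With clues 1–3, peach is impossible for Beata's fruit.
With clues 1–4, pear is impossible for Beata's fruit.
That leaves mango.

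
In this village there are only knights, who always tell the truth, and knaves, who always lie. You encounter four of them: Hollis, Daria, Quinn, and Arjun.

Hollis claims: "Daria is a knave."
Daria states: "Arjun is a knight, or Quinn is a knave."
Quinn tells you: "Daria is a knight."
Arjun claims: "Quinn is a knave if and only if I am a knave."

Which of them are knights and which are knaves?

Consider Hollis. Suppose Hollis is a knight.
Then no assignment of the remaining roles makes every statement match its speaker's type — contradiction.
So Hollis is a knave.
Consider Daria. Suppose Daria is a knave.
Then Hollis's statement comes out true, contradicting Hollis being a knave.
So Daria is a knight.
With that fixed, Quinn's statement is true, so Quinn is a knight.
Consider Arjun. Suppose Arjun is a knave.
Then Daria's statement comes out false, contradicting Daria being a knight.
So Arjun is a knight.

Hollis: knave, Daria: knight, Quinn: knight, Arjun: knight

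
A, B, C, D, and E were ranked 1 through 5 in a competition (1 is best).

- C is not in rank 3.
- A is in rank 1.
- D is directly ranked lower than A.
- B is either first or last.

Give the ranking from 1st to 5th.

From clue 1: C is in {1,2,4,5}.
From clues 1–2: A → rank 1.
From clues 1–3: D → rank 2.
From clues 1–4: E → rank 3, C → rank 4, B → rank 5.

A, D, E, C, B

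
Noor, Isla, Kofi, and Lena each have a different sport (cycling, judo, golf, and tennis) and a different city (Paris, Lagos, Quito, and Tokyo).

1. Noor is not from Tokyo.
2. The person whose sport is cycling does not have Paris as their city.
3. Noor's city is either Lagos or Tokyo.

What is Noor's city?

Lagos

Clue 1 rules out Tokyo for Noor's city.
With clues 1–3, Paris and Quito are impossible for Noor's city.
That leaves Lagos.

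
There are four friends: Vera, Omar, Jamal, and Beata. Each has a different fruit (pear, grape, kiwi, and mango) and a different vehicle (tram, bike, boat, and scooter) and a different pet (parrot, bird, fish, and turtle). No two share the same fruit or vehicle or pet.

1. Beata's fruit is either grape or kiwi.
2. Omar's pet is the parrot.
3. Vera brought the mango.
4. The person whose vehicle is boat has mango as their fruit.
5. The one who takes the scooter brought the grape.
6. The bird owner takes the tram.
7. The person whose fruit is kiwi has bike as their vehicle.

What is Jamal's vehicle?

tram

With clues 1–4, boat is impossible for Jamal's vehicle.
With clues 1–7, bike and scooter are impossible for Jamal's vehicle.
That leaves tram.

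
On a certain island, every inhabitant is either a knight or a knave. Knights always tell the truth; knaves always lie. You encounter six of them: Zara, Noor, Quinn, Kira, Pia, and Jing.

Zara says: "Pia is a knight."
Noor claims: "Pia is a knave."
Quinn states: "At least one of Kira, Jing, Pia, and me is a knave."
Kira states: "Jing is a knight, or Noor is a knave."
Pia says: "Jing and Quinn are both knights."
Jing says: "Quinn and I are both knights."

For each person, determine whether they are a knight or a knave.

Zara: knave, Noor: knight, Quinn: knight, Kira: knave, Pia: knave, Jing: knave

Consider Zara. Suppose Zara is a knight.
Then no assignment of the remaining roles makes every statement match its speaker's type — contradiction.
So Zara is a knave.
Consider Noor. Suppose Noor is a knave.
Then no assignment of the remaining roles makes every statement match its speaker's type — contradiction.
So Noor is a knight.
Consider Quinn. Suppose Quinn is a knave.
Then Quinn's own statement would have to be false, but it can't be — contradiction.
So Quinn is a knight.
Consider Kira. Suppose Kira is a knight.
Then no assignment of the remaining roles makes every statement match its speaker's type — contradiction.
So Kira is a knave.
Consider Pia. Suppose Pia is a knight.
Then Zara's statement comes out true, contradicting Zara being a knave.
So Pia is a knave.
Consider Jing. Suppose Jing is a knight.
Then Kira's statement comes out true, contradicting Kira being a knave.
So Jing is a knave.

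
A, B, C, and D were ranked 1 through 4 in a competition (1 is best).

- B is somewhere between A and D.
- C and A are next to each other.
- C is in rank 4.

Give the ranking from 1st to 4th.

D, B, A, C

From clue 1: B is in {2,3}.
From clues 1–3: D → rank 1, B → rank 2, A → rank 3, C → rank 4.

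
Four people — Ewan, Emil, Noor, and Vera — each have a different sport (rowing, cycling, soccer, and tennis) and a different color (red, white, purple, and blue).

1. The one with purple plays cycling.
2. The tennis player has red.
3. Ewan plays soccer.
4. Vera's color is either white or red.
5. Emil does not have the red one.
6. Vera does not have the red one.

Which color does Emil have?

With clues 1–5, red is impossible for Emil's color.
With clues 1–6, blue and white are impossible for Emil's color.
That leaves purple.

purple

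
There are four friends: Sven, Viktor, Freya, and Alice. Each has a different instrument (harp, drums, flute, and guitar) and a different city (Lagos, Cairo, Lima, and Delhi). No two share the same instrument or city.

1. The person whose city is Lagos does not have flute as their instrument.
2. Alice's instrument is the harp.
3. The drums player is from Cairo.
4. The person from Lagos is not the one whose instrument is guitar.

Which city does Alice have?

With clues 1–3, Cairo is impossible for Alice's city.
With clues 1–4, Delhi and Lima are impossible for Alice's city.
That leaves Lagos.

Lagos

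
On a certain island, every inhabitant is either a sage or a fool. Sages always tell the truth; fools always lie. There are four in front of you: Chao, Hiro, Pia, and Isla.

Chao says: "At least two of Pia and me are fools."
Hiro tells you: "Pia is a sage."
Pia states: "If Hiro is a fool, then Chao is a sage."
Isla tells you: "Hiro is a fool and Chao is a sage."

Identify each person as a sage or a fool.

Consider Chao. Suppose Chao is a sage.
Then Chao's own statement would have to be true, but it can't be — contradiction.
So Chao is a fool.
With that fixed, Isla's statement is false, so Isla is a fool.
Consider Hiro. Suppose Hiro is a fool.
Then no assignment of the remaining roles makes every statement match its speaker's type — contradiction.
So Hiro is a sage.
With that fixed, Pia's statement is true, so Pia is a sage.

Chao: fool, Hiro: sage, Pia: sage, Isla: fool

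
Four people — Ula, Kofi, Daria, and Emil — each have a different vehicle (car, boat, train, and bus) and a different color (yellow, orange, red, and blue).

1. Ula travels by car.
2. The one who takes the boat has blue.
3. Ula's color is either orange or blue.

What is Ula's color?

orange

With clues 1–2, blue is impossible for Ula's color.
With clues 1–3, red and yellow are impossible for Ula's color.
That leaves orange.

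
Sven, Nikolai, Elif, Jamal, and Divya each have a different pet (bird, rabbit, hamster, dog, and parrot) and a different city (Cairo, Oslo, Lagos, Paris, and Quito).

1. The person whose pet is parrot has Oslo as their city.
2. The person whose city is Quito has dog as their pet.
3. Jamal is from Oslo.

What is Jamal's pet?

parrot

With clues 1–3, bird, dog, hamster, and rabbit are impossible for Jamal's pet.
That leaves parrot.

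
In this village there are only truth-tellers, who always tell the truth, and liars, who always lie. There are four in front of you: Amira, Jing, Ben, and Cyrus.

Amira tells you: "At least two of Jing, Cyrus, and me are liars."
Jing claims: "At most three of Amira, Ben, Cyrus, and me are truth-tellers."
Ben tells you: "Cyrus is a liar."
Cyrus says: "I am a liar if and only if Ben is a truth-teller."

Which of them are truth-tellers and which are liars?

Amira: liar, Jing: truth-teller, Ben: liar, Cyrus: truth-teller

Consider Amira. Suppose Amira is a truth-teller.
Then no assignment of the remaining roles makes every statement match its speaker's type — contradiction.
So Amira is a liar.
With that fixed, Jing's statement is true, so Jing is a truth-teller.
Consider Ben. Suppose Ben is a truth-teller.
Then whichever role Cyrus has, Cyrus's statement has the wrong truth value — contradiction.
So Ben is a liar.
Consider Cyrus. Suppose Cyrus is a liar.
Then Amira's statement comes out true, contradicting Amira being a liar.
So Cyrus is a truth-teller.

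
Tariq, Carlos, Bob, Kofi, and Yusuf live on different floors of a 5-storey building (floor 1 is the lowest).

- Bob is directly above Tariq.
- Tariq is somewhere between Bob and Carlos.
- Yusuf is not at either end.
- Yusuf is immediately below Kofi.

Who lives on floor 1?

Carlos

With clue 1, Bob is ruled out for floor 1.
With clues 1–2, Tariq is ruled out for floor 1.
With clues 1–3, Yusuf is ruled out for floor 1.
With clues 1–4, Kofi is ruled out for floor 1.
So floor 1 is Carlos.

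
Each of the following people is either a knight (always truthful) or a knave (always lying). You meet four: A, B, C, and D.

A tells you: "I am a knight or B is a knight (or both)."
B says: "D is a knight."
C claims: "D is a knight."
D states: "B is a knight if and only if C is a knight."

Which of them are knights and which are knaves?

Consider A. Suppose A is a knave.
Then no assignment of the remaining roles makes every statement match its speaker's type — contradiction.
So A is a knight.
Consider B. Suppose B is a knave.
Then no assignment of the remaining roles makes every statement match its speaker's type — contradiction.
So B is a knight.
Consider C. Suppose C is a knave.
Then no assignment of the remaining roles makes every statement match its speaker's type — contradiction.
So C is a knight.
With that fixed, D's statement is true, so D is a knight.

A: knight, B: knight, C: knight, D: knight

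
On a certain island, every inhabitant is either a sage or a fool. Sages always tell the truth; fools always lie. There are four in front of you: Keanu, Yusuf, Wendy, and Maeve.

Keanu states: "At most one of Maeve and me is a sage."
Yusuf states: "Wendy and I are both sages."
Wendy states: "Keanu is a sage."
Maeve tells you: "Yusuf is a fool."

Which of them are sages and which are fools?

Keanu: sage, Yusuf: sage, Wendy: sage, Maeve: fool

Consider Keanu. Suppose Keanu is a fool.
Then Keanu's own statement would have to be false, but it can't be — contradiction.
So Keanu is a sage.
With that fixed, Wendy's statement is true, so Wendy is a sage.
Consider Yusuf. Suppose Yusuf is a fool.
Then no assignment of the remaining roles makes every statement match its speaker's type — contradiction.
So Yusuf is a sage.
With that fixed, Maeve's statement is false, so Maeve is a fool.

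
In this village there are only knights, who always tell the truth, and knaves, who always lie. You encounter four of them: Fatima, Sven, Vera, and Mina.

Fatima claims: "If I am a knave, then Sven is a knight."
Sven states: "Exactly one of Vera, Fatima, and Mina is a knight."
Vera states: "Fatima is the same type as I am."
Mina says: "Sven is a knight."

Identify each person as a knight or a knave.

Fatima: knight, Sven: knave, Vera: knight, Mina: knave

Consider Fatima. Suppose Fatima is a knave.
Then whichever role Vera has, Vera's statement has the wrong truth value — contradiction.
So Fatima is a knight.
Consider Sven. Suppose Sven is a knight.
Then no assignment of the remaining roles makes every statement match its speaker's type — contradiction.
So Sven is a knave.
With that fixed, Mina's statement is false, so Mina is a knave.
Consider Vera. Suppose Vera is a knave.
Then Sven's statement comes out true, contradicting Sven being a knave.
So Vera is a knight.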